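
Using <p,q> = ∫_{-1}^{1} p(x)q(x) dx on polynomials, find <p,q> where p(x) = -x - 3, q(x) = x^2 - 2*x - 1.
<p,q> = 16/3

Expand the product: p(x)·q(x) = -x^3 - x^2 + 7*x + 3.
∫_{-1}^{1} of each monomial x^k gives [2/(k+1) if k even, 0 if k odd]. Integrating term-by-term (or equivalently evaluating the antiderivative F(x) = -x^4/4 - x^3/3 + 7*x^2/2 + 3*x at the endpoints):
  F(1) − F(−1) = 71/12 − (7/12) = 16/3.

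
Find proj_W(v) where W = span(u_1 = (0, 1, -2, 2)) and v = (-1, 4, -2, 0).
proj_W(v) = (0, 8/9, -16/9, 16/9)

Set up U = [u_1 | ... | u_1] ∈ R^(4×1). The projector onto W = col(U) is P = U (U^T U)^(-1) U^T.
Compute U^T U =
  [9],
and U^T v = (8).
Solve U^T U · c = U^T v for the coefficients: c = (8/9). The projection is proj_W(v) = U c.
Check: (v - proj_W(v)) · u_1 = 0  (should be 0).
Result: proj_W(v) = (0, 8/9, -16/9, 16/9).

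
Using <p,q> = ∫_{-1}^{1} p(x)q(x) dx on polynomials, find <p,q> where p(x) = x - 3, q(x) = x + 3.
<p,q> = -52/3

Expand the product: p(x)·q(x) = x^2 - 9.
∫_{-1}^{1} of each monomial x^k gives [2/(k+1) if k even, 0 if k odd]. Integrating term-by-term (or equivalently evaluating the antiderivative F(x) = x^3/3 - 9*x at the endpoints):
  F(1) − F(−1) = -26/3 − (26/3) = -52/3.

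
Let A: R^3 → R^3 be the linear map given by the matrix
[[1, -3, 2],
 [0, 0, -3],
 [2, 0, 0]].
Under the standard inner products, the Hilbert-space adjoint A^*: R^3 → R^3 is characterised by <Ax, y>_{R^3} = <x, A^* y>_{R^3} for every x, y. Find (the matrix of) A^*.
A^* = A^T =
[[1, 0, 2],
 [-3, 0, 0],
 [2, -3, 0]]

For real matrices with standard dot products, the defining identity <Ax, y> = <x, A^* y> gives (Ax)^T y = x^T (A^*) y, i.e. x^T A^T y = x^T (A^*) y. Since this holds for all x, y, we must have A^* = A^T. Therefore
A^* =
[[1, 0, 2],
 [-3, 0, 0],
 [2, -3, 0]].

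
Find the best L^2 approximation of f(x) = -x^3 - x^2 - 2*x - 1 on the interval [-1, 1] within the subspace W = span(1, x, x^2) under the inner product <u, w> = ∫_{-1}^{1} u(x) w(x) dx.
g(x) = -x^2 - 13*x/5 - 1

The best approximation g ∈ W is the orthogonal projection of f onto W. Writing g = a_0 + a_1 x + a_2 x^2, the coefficients solve the normal equations G · a = b where
  G_{ij} = <φ_i, φ_j> and b_i = <f, φ_i>, with φ_0 = 1, φ_1 = x, φ_2 = x^2.
G =
  [2, 0, 2/3]
  [0, 2/3, 0]
  [2/3, 0, 2/5],
b = (-8/3, -26/15, -16/15).
Solving gives a_0 = -1, a_1 = -13/5, a_2 = -1, so
  g(x) = -x^2 - 13*x/5 - 1.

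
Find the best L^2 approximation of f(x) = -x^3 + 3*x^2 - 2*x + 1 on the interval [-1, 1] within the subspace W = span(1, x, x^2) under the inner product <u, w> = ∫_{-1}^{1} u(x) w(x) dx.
g(x) = 3*x^2 - 13*x/5 + 1

The best approximation g ∈ W is the orthogonal projection of f onto W. Writing g = a_0 + a_1 x + a_2 x^2, the coefficients solve the normal equations G · a = b where
  G_{ij} = <φ_i, φ_j> and b_i = <f, φ_i>, with φ_0 = 1, φ_1 = x, φ_2 = x^2.
G =
  [2, 0, 2/3]
  [0, 2/3, 0]
  [2/3, 0, 2/5],
b = (4, -26/15, 28/15).
Solving gives a_0 = 1, a_1 = -13/5, a_2 = 3, so
  g(x) = 3*x^2 - 13*x/5 + 1.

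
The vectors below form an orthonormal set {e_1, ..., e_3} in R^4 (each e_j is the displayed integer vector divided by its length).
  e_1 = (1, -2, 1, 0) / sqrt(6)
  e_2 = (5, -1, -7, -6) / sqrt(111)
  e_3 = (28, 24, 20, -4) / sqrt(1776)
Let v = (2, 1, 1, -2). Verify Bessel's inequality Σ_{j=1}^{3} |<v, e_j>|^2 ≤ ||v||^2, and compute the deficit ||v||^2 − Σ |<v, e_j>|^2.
Σ |<v, e_j>|^2 = 17/2; ||v||^2 = 10; deficit = 3/2

Write each e_j = u_j / sqrt(<u_j, u_j>) where u_j is the displayed integer vector. Then <v, e_j> = <v, u_j> / sqrt(<u_j, u_j>), so |<v, e_j>|^2 = <v, u_j>^2 / <u_j, u_j>.
Coefficients: <v, e_1> = 1/sqrt(6), <v, e_2> = 14/sqrt(111), <v, e_3> = 108/sqrt(1776).
Square and sum: Σ |<v, e_j>|^2 = 17/2.
Compute ||v||^2 = v·v = 10.
Deficit = 10 − 17/2 = 3/2 ≥ 0, confirming Bessel's inequality. (The deficit equals ||v − Σ <v,e_j> e_j||^2, the squared distance from v to span{e_j}.)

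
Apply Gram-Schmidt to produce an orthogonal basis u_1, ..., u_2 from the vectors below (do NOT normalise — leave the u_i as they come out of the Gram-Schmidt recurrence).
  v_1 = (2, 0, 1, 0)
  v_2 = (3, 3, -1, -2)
Orthogonal basis:
  u_1 = (2, 0, 1, 0)
  u_2 = (1, 3, -2, -2)

Apply the Gram-Schmidt recurrence
  u_1 = v_1
  u_i = v_i − Σ_{j<i} ((v_i · u_j) / (u_j · u_j)) · u_j.

Step by step this gives:
  u_1 = (2, 0, 1, 0)
  u_2 = (1, 3, -2, -2)

Orthogonality check:
  u_2 · u_1 = 0 (should be 0)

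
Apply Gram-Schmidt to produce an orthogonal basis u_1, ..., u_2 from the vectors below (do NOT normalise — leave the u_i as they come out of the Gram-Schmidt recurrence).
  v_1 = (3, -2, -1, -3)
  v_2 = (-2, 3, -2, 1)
Orthogonal basis:
  u_1 = (3, -2, -1, -3)
  u_2 = (-7/23, 43/23, -59/23, -16/23)

Apply the Gram-Schmidt recurrence
  u_1 = v_1
  u_i = v_i − Σ_{j<i} ((v_i · u_j) / (u_j · u_j)) · u_j.

Step by step this gives:
  u_1 = (3, -2, -1, -3)
  u_2 = (-7/23, 43/23, -59/23, -16/23)

Orthogonality check:
  u_2 · u_1 = 0 (should be 0)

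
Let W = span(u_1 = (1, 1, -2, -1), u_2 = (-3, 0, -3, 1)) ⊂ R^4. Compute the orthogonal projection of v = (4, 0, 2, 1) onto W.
proj_W(v) = (122/43, 5/43, 107/43, -44/43)

Set up U = [u_1 | ... | u_2] ∈ R^(4×2). The projector onto W = col(U) is P = U (U^T U)^(-1) U^T.
Compute U^T U =
  [7, 2]
  [2, 19],
and U^T v = (-1, -17).
Solve U^T U · c = U^T v for the coefficients: c = (5/43, -39/43). The projection is proj_W(v) = U c.
Check: (v - proj_W(v)) · u_1 = 0  (should be 0).
Check: (v - proj_W(v)) · u_2 = 0  (should be 0).
Result: proj_W(v) = (122/43, 5/43, 107/43, -44/43).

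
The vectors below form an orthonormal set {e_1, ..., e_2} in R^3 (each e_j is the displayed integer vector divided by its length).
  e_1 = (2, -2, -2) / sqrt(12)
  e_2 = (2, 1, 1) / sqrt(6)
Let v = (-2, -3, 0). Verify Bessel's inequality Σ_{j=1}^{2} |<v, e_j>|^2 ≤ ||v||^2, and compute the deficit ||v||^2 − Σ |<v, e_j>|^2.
Σ |<v, e_j>|^2 = 17/2; ||v||^2 = 13; deficit = 9/2

Write each e_j = u_j / sqrt(<u_j, u_j>) where u_j is the displayed integer vector. Then <v, e_j> = <v, u_j> / sqrt(<u_j, u_j>), so |<v, e_j>|^2 = <v, u_j>^2 / <u_j, u_j>.
Coefficients: <v, e_1> = 2/sqrt(12), <v, e_2> = -7/sqrt(6).
Square and sum: Σ |<v, e_j>|^2 = 17/2.
Compute ||v||^2 = v·v = 13.
Deficit = 13 − 17/2 = 9/2 ≥ 0, confirming Bessel's inequality. (The deficit equals ||v − Σ <v,e_j> e_j||^2, the squared distance from v to span{e_j}.)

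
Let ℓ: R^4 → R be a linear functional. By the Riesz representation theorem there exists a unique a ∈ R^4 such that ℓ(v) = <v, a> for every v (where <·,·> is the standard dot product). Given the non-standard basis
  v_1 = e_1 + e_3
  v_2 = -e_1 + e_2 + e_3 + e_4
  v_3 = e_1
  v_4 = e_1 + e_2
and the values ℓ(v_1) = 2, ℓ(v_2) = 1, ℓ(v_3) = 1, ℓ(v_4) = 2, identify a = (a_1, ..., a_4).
a = (1, 1, 1, 0)

Write a = (a_1, ..., a_4) in the standard basis. For each basis vector v_i, ℓ(v_i) = <v_i, a> is a linear equation in the a_j's. Collect the n equations into a matrix system V a = ℓ, where row i of V is v_i (expressed in the standard basis). Since V is invertible (lower-triangular with 1s on the diagonal, up to permutation), solve by back-substitution:
  V =
[[1, 0, 1, 0],
 [-1, 1, 1, 1],
 [1, 0, 0, 0],
 [1, 1, 0, 0]]
  V a = (2, 1, 1, 2)
Solving gives a = (1, 1, 1, 0).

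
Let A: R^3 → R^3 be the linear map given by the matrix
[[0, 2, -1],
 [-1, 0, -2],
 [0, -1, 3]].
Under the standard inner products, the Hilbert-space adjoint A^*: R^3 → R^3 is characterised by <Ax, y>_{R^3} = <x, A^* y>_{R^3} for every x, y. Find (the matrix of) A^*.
A^* = A^T =
[[0, -1, 0],
 [2, 0, -1],
 [-1, -2, 3]]

For real matrices with standard dot products, the defining identity <Ax, y> = <x, A^* y> gives (Ax)^T y = x^T (A^*) y, i.e. x^T A^T y = x^T (A^*) y. Since this holds for all x, y, we must have A^* = A^T. Therefore
A^* =
[[0, -1, 0],
 [2, 0, -1],
 [-1, -2, 3]].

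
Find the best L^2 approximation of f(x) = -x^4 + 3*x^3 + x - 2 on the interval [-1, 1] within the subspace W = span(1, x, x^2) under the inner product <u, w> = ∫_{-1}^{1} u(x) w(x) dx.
g(x) = -6*x^2/7 + 14*x/5 - 67/35

The best approximation g ∈ W is the orthogonal projection of f onto W. Writing g = a_0 + a_1 x + a_2 x^2, the coefficients solve the normal equations G · a = b where
  G_{ij} = <φ_i, φ_j> and b_i = <f, φ_i>, with φ_0 = 1, φ_1 = x, φ_2 = x^2.
G =
  [2, 0, 2/3]
  [0, 2/3, 0]
  [2/3, 0, 2/5],
b = (-22/5, 28/15, -34/21).
Solving gives a_0 = -67/35, a_1 = 14/5, a_2 = -6/7, so
  g(x) = -6*x^2/7 + 14*x/5 - 67/35.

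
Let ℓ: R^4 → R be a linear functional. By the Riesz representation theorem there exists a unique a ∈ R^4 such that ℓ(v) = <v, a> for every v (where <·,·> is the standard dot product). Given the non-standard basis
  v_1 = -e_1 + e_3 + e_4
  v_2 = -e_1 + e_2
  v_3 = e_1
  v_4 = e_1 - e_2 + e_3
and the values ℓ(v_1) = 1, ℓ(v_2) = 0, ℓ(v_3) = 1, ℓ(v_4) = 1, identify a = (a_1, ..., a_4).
a = (1, 1, 1, 1)

Write a = (a_1, ..., a_4) in the standard basis. For each basis vector v_i, ℓ(v_i) = <v_i, a> is a linear equation in the a_j's. Collect the n equations into a matrix system V a = ℓ, where row i of V is v_i (expressed in the standard basis). Since V is invertible (lower-triangular with 1s on the diagonal, up to permutation), solve by back-substitution:
  V =
[[-1, 0, 1, 1],
 [-1, 1, 0, 0],
 [1, 0, 0, 0],
 [1, -1, 1, 0]]
  V a = (1, 0, 1, 1)
Solving gives a = (1, 1, 1, 1).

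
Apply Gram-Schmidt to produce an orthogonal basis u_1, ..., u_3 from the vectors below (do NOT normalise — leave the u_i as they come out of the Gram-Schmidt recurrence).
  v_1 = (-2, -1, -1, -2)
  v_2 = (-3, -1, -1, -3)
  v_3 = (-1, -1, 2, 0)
Orthogonal basis:
  u_1 = (-2, -1, -1, -2)
  u_2 = (-1/5, 2/5, 2/5, -1/5)
  u_3 = (-1/2, -3/2, 3/2, 1/2)

Apply the Gram-Schmidt recurrence
  u_1 = v_1
  u_i = v_i − Σ_{j<i} ((v_i · u_j) / (u_j · u_j)) · u_j.

Step by step this gives:
  u_1 = (-2, -1, -1, -2)
  u_2 = (-1/5, 2/5, 2/5, -1/5)
  u_3 = (-1/2, -3/2, 3/2, 1/2)

Orthogonality check:
  u_2 · u_1 = 0 (should be 0)
  u_3 · u_1 = 0 (should be 0)
  u_3 · u_2 = 0 (should be 0)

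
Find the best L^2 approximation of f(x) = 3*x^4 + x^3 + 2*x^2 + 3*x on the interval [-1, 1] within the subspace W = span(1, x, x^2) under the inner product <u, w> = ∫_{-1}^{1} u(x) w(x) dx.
g(x) = 32*x^2/7 + 18*x/5 - 9/35

The best approximation g ∈ W is the orthogonal projection of f onto W. Writing g = a_0 + a_1 x + a_2 x^2, the coefficients solve the normal equations G · a = b where
  G_{ij} = <φ_i, φ_j> and b_i = <f, φ_i>, with φ_0 = 1, φ_1 = x, φ_2 = x^2.
G =
  [2, 0, 2/3]
  [0, 2/3, 0]
  [2/3, 0, 2/5],
b = (38/15, 12/5, 58/35).
Solving gives a_0 = -9/35, a_1 = 18/5, a_2 = 32/7, so
  g(x) = 32*x^2/7 + 18*x/5 - 9/35.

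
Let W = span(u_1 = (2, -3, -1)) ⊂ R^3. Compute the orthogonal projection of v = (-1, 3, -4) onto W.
proj_W(v) = (-1, 3/2, 1/2)

Set up U = [u_1 | ... | u_1] ∈ R^(3×1). The projector onto W = col(U) is P = U (U^T U)^(-1) U^T.
Compute U^T U =
  [14],
and U^T v = (-7).
Solve U^T U · c = U^T v for the coefficients: c = (-1/2). The projection is proj_W(v) = U c.
Check: (v - proj_W(v)) · u_1 = 0  (should be 0).
Result: proj_W(v) = (-1, 3/2, 1/2).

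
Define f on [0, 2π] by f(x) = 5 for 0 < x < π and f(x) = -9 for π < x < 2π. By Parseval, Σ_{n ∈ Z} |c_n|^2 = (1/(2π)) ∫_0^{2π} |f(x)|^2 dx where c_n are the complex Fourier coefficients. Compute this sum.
Σ |c_n|^2 = 53

Parseval equates the L^2 energy of f (normalised by 1/(2π)) with the ℓ^2 sum of its Fourier coefficients: (1/(2π)) ∫_0^{2π} |f|^2 = Σ |c_n|^2.
Compute the left side: (1/(2π)) [∫_0^π 5^2 dx + ∫_π^{2π} (-9)^2 dx] = (1/(2π)) · (25π + 81π) = (25 + 81)/2 = 53.
So Σ_{n ∈ Z} |c_n|^2 = 53.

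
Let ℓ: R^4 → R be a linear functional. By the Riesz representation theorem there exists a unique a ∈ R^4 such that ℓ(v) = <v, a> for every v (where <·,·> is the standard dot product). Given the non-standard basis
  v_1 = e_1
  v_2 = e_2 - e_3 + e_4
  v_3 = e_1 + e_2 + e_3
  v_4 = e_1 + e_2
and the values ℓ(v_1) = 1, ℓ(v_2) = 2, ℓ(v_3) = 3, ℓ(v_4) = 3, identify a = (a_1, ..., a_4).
a = (1, 2, 0, 0)

Write a = (a_1, ..., a_4) in the standard basis. For each basis vector v_i, ℓ(v_i) = <v_i, a> is a linear equation in the a_j's. Collect the n equations into a matrix system V a = ℓ, where row i of V is v_i (expressed in the standard basis). Since V is invertible (lower-triangular with 1s on the diagonal, up to permutation), solve by back-substitution:
  V =
[[1, 0, 0, 0],
 [0, 1, -1, 1],
 [1, 1, 1, 0],
 [1, 1, 0, 0]]
  V a = (1, 2, 3, 3)
Solving gives a = (1, 2, 0, 0).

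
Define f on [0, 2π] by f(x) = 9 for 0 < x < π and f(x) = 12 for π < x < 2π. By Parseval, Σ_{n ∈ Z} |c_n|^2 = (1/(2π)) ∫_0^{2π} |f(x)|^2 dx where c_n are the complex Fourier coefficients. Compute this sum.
Σ |c_n|^2 = 225/2

Parseval equates the L^2 energy of f (normalised by 1/(2π)) with the ℓ^2 sum of its Fourier coefficients: (1/(2π)) ∫_0^{2π} |f|^2 = Σ |c_n|^2.
Compute the left side: (1/(2π)) [∫_0^π 9^2 dx + ∫_π^{2π} 12^2 dx] = (1/(2π)) · (81π + 144π) = (81 + 144)/2 = 225/2.
So Σ_{n ∈ Z} |c_n|^2 = 225/2.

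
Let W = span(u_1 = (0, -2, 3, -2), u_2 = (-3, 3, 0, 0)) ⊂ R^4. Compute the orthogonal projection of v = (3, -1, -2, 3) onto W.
proj_W(v) = (44/15, -16/15, -14/5, 28/15)

Set up U = [u_1 | ... | u_2] ∈ R^(4×2). The projector onto W = col(U) is P = U (U^T U)^(-1) U^T.
Compute U^T U =
  [17, -6]
  [-6, 18],
and U^T v = (-10, -12).
Solve U^T U · c = U^T v for the coefficients: c = (-14/15, -44/45). The projection is proj_W(v) = U c.
Check: (v - proj_W(v)) · u_1 = 0  (should be 0).
Check: (v - proj_W(v)) · u_2 = 0  (should be 0).
Result: proj_W(v) = (44/15, -16/15, -14/5, 28/15).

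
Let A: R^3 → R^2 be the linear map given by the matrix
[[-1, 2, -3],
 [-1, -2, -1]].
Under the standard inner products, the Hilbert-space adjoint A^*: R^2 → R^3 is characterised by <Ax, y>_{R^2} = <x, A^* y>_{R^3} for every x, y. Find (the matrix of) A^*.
A^* = A^T =
[[-1, -1],
 [2, -2],
 [-3, -1]]

For real matrices with standard dot products, the defining identity <Ax, y> = <x, A^* y> gives (Ax)^T y = x^T (A^*) y, i.e. x^T A^T y = x^T (A^*) y. Since this holds for all x, y, we must have A^* = A^T. Therefore
A^* =
[[-1, -1],
 [2, -2],
 [-3, -1]].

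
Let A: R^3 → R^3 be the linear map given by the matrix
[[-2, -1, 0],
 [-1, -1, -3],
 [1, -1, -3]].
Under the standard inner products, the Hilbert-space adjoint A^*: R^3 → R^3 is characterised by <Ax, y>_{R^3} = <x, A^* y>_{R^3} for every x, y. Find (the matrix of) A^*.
A^* = A^T =
[[-2, -1, 1],
 [-1, -1, -1],
 [0, -3, -3]]

For real matrices with standard dot products, the defining identity <Ax, y> = <x, A^* y> gives (Ax)^T y = x^T (A^*) y, i.e. x^T A^T y = x^T (A^*) y. Since this holds for all x, y, we must have A^* = A^T. Therefore
A^* =
[[-2, -1, 1],
 [-1, -1, -1],
 [0, -3, -3]].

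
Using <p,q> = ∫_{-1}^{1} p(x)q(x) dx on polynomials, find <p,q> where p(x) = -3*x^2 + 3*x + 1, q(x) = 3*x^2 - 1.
<p,q> = -8/5

Expand the product: p(x)·q(x) = -9*x^4 + 9*x^3 + 6*x^2 - 3*x - 1.
∫_{-1}^{1} of each monomial x^k gives [2/(k+1) if k even, 0 if k odd]. Integrating term-by-term (or equivalently evaluating the antiderivative F(x) = -9*x^5/5 + 9*x^4/4 + 2*x^3 - 3*x^2/2 - x at the endpoints):
  F(1) − F(−1) = -1/20 − (31/20) = -8/5.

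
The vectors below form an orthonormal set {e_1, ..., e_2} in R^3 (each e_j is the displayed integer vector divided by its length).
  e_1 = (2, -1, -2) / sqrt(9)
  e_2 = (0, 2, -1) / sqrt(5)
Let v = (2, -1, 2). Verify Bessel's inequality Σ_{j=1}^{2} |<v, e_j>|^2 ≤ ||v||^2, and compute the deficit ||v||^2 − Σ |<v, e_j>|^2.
Σ |<v, e_j>|^2 = 149/45; ||v||^2 = 9; deficit = 256/45

Write each e_j = u_j / sqrt(<u_j, u_j>) where u_j is the displayed integer vector. Then <v, e_j> = <v, u_j> / sqrt(<u_j, u_j>), so |<v, e_j>|^2 = <v, u_j>^2 / <u_j, u_j>.
Coefficients: <v, e_1> = 1/sqrt(9), <v, e_2> = -4/sqrt(5).
Square and sum: Σ |<v, e_j>|^2 = 149/45.
Compute ||v||^2 = v·v = 9.
Deficit = 9 − 149/45 = 256/45 ≥ 0, confirming Bessel's inequality. (The deficit equals ||v − Σ <v,e_j> e_j||^2, the squared distance from v to span{e_j}.)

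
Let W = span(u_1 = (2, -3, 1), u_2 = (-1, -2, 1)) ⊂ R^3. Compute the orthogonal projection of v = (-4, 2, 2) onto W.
proj_W(v) = (-252/59, 70/59, 6/59)

Set up U = [u_1 | ... | u_2] ∈ R^(3×2). The projector onto W = col(U) is P = U (U^T U)^(-1) U^T.
Compute U^T U =
  [14, 5]
  [5, 6],
and U^T v = (-12, 2).
Solve U^T U · c = U^T v for the coefficients: c = (-82/59, 88/59). The projection is proj_W(v) = U c.
Check: (v - proj_W(v)) · u_1 = 0  (should be 0).
Check: (v - proj_W(v)) · u_2 = 0  (should be 0).
Result: proj_W(v) = (-252/59, 70/59, 6/59).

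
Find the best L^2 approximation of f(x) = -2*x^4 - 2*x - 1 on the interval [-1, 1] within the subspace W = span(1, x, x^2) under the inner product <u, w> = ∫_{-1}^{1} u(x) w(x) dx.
g(x) = -12*x^2/7 - 2*x - 29/35

The best approximation g ∈ W is the orthogonal projection of f onto W. Writing g = a_0 + a_1 x + a_2 x^2, the coefficients solve the normal equations G · a = b where
  G_{ij} = <φ_i, φ_j> and b_i = <f, φ_i>, with φ_0 = 1, φ_1 = x, φ_2 = x^2.
G =
  [2, 0, 2/3]
  [0, 2/3, 0]
  [2/3, 0, 2/5],
b = (-14/5, -4/3, -26/21).
Solving gives a_0 = -29/35, a_1 = -2, a_2 = -12/7, so
  g(x) = -12*x^2/7 - 2*x - 29/35.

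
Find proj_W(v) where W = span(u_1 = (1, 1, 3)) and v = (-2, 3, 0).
proj_W(v) = (1/11, 1/11, 3/11)

Set up U = [u_1 | ... | u_1] ∈ R^(3×1). The projector onto W = col(U) is P = U (U^T U)^(-1) U^T.
Compute U^T U =
  [11],
and U^T v = (1).
Solve U^T U · c = U^T v for the coefficients: c = (1/11). The projection is proj_W(v) = U c.
Check: (v - proj_W(v)) · u_1 = 0  (should be 0).
Result: proj_W(v) = (1/11, 1/11, 3/11).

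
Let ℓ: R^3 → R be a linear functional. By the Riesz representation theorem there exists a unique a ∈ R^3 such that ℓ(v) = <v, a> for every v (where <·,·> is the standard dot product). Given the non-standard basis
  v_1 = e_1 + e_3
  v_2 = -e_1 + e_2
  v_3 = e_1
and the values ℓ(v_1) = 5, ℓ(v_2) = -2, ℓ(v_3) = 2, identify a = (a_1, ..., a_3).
a = (2, 0, 3)

Write a = (a_1, ..., a_3) in the standard basis. For each basis vector v_i, ℓ(v_i) = <v_i, a> is a linear equation in the a_j's. Collect the n equations into a matrix system V a = ℓ, where row i of V is v_i (expressed in the standard basis). Since V is invertible (lower-triangular with 1s on the diagonal, up to permutation), solve by back-substitution:
  V =
[[1, 0, 1],
 [-1, 1, 0],
 [1, 0, 0]]
  V a = (5, -2, 2)
Solving gives a = (2, 0, 3).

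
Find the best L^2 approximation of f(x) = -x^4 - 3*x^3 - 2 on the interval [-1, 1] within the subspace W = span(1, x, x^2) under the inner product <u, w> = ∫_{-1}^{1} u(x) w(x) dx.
g(x) = -6*x^2/7 - 9*x/5 - 67/35

The best approximation g ∈ W is the orthogonal projection of f onto W. Writing g = a_0 + a_1 x + a_2 x^2, the coefficients solve the normal equations G · a = b where
  G_{ij} = <φ_i, φ_j> and b_i = <f, φ_i>, with φ_0 = 1, φ_1 = x, φ_2 = x^2.
G =
  [2, 0, 2/3]
  [0, 2/3, 0]
  [2/3, 0, 2/5],
b = (-22/5, -6/5, -34/21).
Solving gives a_0 = -67/35, a_1 = -9/5, a_2 = -6/7, so
  g(x) = -6*x^2/7 - 9*x/5 - 67/35.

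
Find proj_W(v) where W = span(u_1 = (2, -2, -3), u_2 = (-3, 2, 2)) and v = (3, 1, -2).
proj_W(v) = (23/11, -14/11, -12/11)

Set up U = [u_1 | ... | u_2] ∈ R^(3×2). The projector onto W = col(U) is P = U (U^T U)^(-1) U^T.
Compute U^T U =
  [17, -16]
  [-16, 17],
and U^T v = (10, -11).
Solve U^T U · c = U^T v for the coefficients: c = (-2/11, -9/11). The projection is proj_W(v) = U c.
Check: (v - proj_W(v)) · u_1 = 0  (should be 0).
Check: (v - proj_W(v)) · u_2 = 0  (should be 0).
Result: proj_W(v) = (23/11, -14/11, -12/11).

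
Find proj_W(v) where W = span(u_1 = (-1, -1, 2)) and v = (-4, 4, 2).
proj_W(v) = (-2/3, -2/3, 4/3)

Set up U = [u_1 | ... | u_1] ∈ R^(3×1). The projector onto W = col(U) is P = U (U^T U)^(-1) U^T.
Compute U^T U =
  [6],
and U^T v = (4).
Solve U^T U · c = U^T v for the coefficients: c = (2/3). The projection is proj_W(v) = U c.
Check: (v - proj_W(v)) · u_1 = 0  (should be 0).
Result: proj_W(v) = (-2/3, -2/3, 4/3).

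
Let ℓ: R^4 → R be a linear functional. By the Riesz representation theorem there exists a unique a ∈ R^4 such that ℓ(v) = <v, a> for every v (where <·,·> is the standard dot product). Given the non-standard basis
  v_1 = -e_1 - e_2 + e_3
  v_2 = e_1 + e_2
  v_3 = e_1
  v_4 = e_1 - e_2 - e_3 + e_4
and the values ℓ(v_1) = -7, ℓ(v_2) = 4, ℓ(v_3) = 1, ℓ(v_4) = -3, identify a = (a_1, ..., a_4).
a = (1, 3, -3, -4)

Write a = (a_1, ..., a_4) in the standard basis. For each basis vector v_i, ℓ(v_i) = <v_i, a> is a linear equation in the a_j's. Collect the n equations into a matrix system V a = ℓ, where row i of V is v_i (expressed in the standard basis). Since V is invertible (lower-triangular with 1s on the diagonal, up to permutation), solve by back-substitution:
  V =
[[-1, -1, 1, 0],
 [1, 1, 0, 0],
 [1, 0, 0, 0],
 [1, -1, -1, 1]]
  V a = (-7, 4, 1, -3)
Solving gives a = (1, 3, -3, -4).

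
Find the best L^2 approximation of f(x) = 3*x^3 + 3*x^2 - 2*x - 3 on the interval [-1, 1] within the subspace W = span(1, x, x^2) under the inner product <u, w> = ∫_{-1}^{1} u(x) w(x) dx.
g(x) = 3*x^2 - x/5 - 3

The best approximation g ∈ W is the orthogonal projection of f onto W. Writing g = a_0 + a_1 x + a_2 x^2, the coefficients solve the normal equations G · a = b where
  G_{ij} = <φ_i, φ_j> and b_i = <f, φ_i>, with φ_0 = 1, φ_1 = x, φ_2 = x^2.
G =
  [2, 0, 2/3]
  [0, 2/3, 0]
  [2/3, 0, 2/5],
b = (-4, -2/15, -4/5).
Solving gives a_0 = -3, a_1 = -1/5, a_2 = 3, so
  g(x) = 3*x^2 - x/5 - 3.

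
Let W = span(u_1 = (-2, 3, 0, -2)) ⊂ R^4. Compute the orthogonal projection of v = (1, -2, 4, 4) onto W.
proj_W(v) = (32/17, -48/17, 0, 32/17)

Set up U = [u_1 | ... | u_1] ∈ R^(4×1). The projector onto W = col(U) is P = U (U^T U)^(-1) U^T.
Compute U^T U =
  [17],
and U^T v = (-16).
Solve U^T U · c = U^T v for the coefficients: c = (-16/17). The projection is proj_W(v) = U c.
Check: (v - proj_W(v)) · u_1 = 0  (should be 0).
Result: proj_W(v) = (32/17, -48/17, 0, 32/17).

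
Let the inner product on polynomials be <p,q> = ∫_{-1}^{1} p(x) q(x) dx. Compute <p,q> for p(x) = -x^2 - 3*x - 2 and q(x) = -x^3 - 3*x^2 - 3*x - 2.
<p,q> = 326/15

Expand the product: p(x)·q(x) = x^5 + 6*x^4 + 14*x^3 + 17*x^2 + 12*x + 4.
∫_{-1}^{1} of each monomial x^k gives [2/(k+1) if k even, 0 if k odd]. Integrating term-by-term (or equivalently evaluating the antiderivative F(x) = x^6/6 + 6*x^5/5 + 7*x^4/2 + 17*x^3/3 + 6*x^2 + 4*x at the endpoints):
  F(1) − F(−1) = 308/15 − (-6/5) = 326/15.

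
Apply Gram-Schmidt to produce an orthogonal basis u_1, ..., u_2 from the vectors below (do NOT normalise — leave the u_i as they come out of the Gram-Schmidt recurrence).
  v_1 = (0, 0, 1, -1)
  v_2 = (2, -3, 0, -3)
Orthogonal basis:
  u_1 = (0, 0, 1, -1)
  u_2 = (2, -3, -3/2, -3/2)

Apply the Gram-Schmidt recurrence
  u_1 = v_1
  u_i = v_i − Σ_{j<i} ((v_i · u_j) / (u_j · u_j)) · u_j.

Step by step this gives:
  u_1 = (0, 0, 1, -1)
  u_2 = (2, -3, -3/2, -3/2)

Orthogonality check:
  u_2 · u_1 = 0 (should be 0)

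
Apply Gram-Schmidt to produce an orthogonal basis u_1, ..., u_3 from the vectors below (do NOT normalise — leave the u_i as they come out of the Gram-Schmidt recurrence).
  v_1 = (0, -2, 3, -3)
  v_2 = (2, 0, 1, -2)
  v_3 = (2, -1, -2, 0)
Orthogonal basis:
  u_1 = (0, -2, 3, -3)
  u_2 = (2, 9/11, -5/22, -17/22)
  u_3 = (74/117, -25/13, -152/117, -2/117)

Apply the Gram-Schmidt recurrence
  u_1 = v_1
  u_i = v_i − Σ_{j<i} ((v_i · u_j) / (u_j · u_j)) · u_j.

Step by step this gives:
  u_1 = (0, -2, 3, -3)
  u_2 = (2, 9/11, -5/22, -17/22)
  u_3 = (74/117, -25/13, -152/117, -2/117)

Orthogonality check:
  u_2 · u_1 = 0 (should be 0)
  u_3 · u_1 = 0 (should be 0)
  u_3 · u_2 = 0 (should be 0)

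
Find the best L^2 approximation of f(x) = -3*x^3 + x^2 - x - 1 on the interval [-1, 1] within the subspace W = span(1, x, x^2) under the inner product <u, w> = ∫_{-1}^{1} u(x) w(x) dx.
g(x) = x^2 - 14*x/5 - 1

The best approximation g ∈ W is the orthogonal projection of f onto W. Writing g = a_0 + a_1 x + a_2 x^2, the coefficients solve the normal equations G · a = b where
  G_{ij} = <φ_i, φ_j> and b_i = <f, φ_i>, with φ_0 = 1, φ_1 = x, φ_2 = x^2.
G =
  [2, 0, 2/3]
  [0, 2/3, 0]
  [2/3, 0, 2/5],
b = (-4/3, -28/15, -4/15).
Solving gives a_0 = -1, a_1 = -14/5, a_2 = 1, so
  g(x) = x^2 - 14*x/5 - 1.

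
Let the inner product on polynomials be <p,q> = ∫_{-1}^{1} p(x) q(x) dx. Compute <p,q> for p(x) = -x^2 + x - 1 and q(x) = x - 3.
<p,q> = 26/3

Expand the product: p(x)·q(x) = -x^3 + 4*x^2 - 4*x + 3.
∫_{-1}^{1} of each monomial x^k gives [2/(k+1) if k even, 0 if k odd]. Integrating term-by-term (or equivalently evaluating the antiderivative F(x) = -x^4/4 + 4*x^3/3 - 2*x^2 + 3*x at the endpoints):
  F(1) − F(−1) = 25/12 − (-79/12) = 26/3.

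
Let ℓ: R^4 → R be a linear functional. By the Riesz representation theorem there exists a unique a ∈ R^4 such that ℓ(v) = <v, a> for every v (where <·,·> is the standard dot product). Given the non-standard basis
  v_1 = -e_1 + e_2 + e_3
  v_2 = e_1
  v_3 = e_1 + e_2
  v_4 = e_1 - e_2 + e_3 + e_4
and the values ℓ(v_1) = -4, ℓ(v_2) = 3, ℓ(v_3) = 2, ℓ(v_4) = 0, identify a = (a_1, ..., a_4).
a = (3, -1, 0, -4)

Write a = (a_1, ..., a_4) in the standard basis. For each basis vector v_i, ℓ(v_i) = <v_i, a> is a linear equation in the a_j's. Collect the n equations into a matrix system V a = ℓ, where row i of V is v_i (expressed in the standard basis). Since V is invertible (lower-triangular with 1s on the diagonal, up to permutation), solve by back-substitution:
  V =
[[-1, 1, 1, 0],
 [1, 0, 0, 0],
 [1, 1, 0, 0],
 [1, -1, 1, 1]]
  V a = (-4, 3, 2, 0)
Solving gives a = (3, -1, 0, -4).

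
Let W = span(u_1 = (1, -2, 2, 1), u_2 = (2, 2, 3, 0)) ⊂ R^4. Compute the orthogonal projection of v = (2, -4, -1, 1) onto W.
proj_W(v) = (-31/154, -41/11, 2/7, 181/154)

Set up U = [u_1 | ... | u_2] ∈ R^(4×2). The projector onto W = col(U) is P = U (U^T U)^(-1) U^T.
Compute U^T U =
  [10, 4]
  [4, 17],
and U^T v = (9, -7).
Solve U^T U · c = U^T v for the coefficients: c = (181/154, -53/77). The projection is proj_W(v) = U c.
Check: (v - proj_W(v)) · u_1 = 0  (should be 0).
Check: (v - proj_W(v)) · u_2 = 0  (should be 0).
Result: proj_W(v) = (-31/154, -41/11, 2/7, 181/154).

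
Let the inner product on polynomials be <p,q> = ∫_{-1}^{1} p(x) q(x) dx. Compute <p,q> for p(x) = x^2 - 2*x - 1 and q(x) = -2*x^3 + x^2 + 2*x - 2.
<p,q> = 4/3

Expand the product: p(x)·q(x) = -2*x^5 + 5*x^4 + 2*x^3 - 7*x^2 + 2*x + 2.
∫_{-1}^{1} of each monomial x^k gives [2/(k+1) if k even, 0 if k odd]. Integrating term-by-term (or equivalently evaluating the antiderivative F(x) = -x^6/3 + x^5 + x^4/2 - 7*x^3/3 + x^2 + 2*x at the endpoints):
  F(1) − F(−1) = 11/6 − (1/2) = 4/3.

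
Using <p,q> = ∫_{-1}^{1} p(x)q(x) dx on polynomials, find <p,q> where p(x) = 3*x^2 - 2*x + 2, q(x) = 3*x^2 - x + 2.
<p,q> = 314/15

Expand the product: p(x)·q(x) = 9*x^4 - 9*x^3 + 14*x^2 - 6*x + 4.
∫_{-1}^{1} of each monomial x^k gives [2/(k+1) if k even, 0 if k odd]. Integrating term-by-term (or equivalently evaluating the antiderivative F(x) = 9*x^5/5 - 9*x^4/4 + 14*x^3/3 - 3*x^2 + 4*x at the endpoints):
  F(1) − F(−1) = 313/60 − (-943/60) = 314/15.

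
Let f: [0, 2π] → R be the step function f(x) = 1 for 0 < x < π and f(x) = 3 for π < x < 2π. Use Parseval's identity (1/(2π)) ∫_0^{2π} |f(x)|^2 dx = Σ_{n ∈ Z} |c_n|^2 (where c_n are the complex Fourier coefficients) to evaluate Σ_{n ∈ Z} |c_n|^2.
Σ |c_n|^2 = 5

Parseval equates the L^2 energy of f (normalised by 1/(2π)) with the ℓ^2 sum of its Fourier coefficients: (1/(2π)) ∫_0^{2π} |f|^2 = Σ |c_n|^2.
Compute the left side: (1/(2π)) [∫_0^π 1^2 dx + ∫_π^{2π} 3^2 dx] = (1/(2π)) · (1π + 9π) = (1 + 9)/2 = 5.
So Σ_{n ∈ Z} |c_n|^2 = 5.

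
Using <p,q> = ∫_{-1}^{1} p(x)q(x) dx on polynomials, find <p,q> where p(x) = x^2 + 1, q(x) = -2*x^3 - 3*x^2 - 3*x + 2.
<p,q> = 32/15

Expand the product: p(x)·q(x) = -2*x^5 - 3*x^4 - 5*x^3 - x^2 - 3*x + 2.
∫_{-1}^{1} of each monomial x^k gives [2/(k+1) if k even, 0 if k odd]. Integrating term-by-term (or equivalently evaluating the antiderivative F(x) = -x^6/3 - 3*x^5/5 - 5*x^4/4 - x^3/3 - 3*x^2/2 + 2*x at the endpoints):
  F(1) − F(−1) = -121/60 − (-83/20) = 32/15.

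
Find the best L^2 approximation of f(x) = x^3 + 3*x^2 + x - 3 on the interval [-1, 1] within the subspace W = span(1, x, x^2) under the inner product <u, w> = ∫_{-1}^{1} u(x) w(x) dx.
g(x) = 3*x^2 + 8*x/5 - 3

The best approximation g ∈ W is the orthogonal projection of f onto W. Writing g = a_0 + a_1 x + a_2 x^2, the coefficients solve the normal equations G · a = b where
  G_{ij} = <φ_i, φ_j> and b_i = <f, φ_i>, with φ_0 = 1, φ_1 = x, φ_2 = x^2.
G =
  [2, 0, 2/3]
  [0, 2/3, 0]
  [2/3, 0, 2/5],
b = (-4, 16/15, -4/5).
Solving gives a_0 = -3, a_1 = 8/5, a_2 = 3, so
  g(x) = 3*x^2 + 8*x/5 - 3.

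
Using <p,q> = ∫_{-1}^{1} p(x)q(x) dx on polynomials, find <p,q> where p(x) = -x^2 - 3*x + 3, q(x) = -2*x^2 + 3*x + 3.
<p,q> = 34/5

Expand the product: p(x)·q(x) = 2*x^4 + 3*x^3 - 18*x^2 + 9.
∫_{-1}^{1} of each monomial x^k gives [2/(k+1) if k even, 0 if k odd]. Integrating term-by-term (or equivalently evaluating the antiderivative F(x) = 2*x^5/5 + 3*x^4/4 - 6*x^3 + 9*x at the endpoints):
  F(1) − F(−1) = 83/20 − (-53/20) = 34/5.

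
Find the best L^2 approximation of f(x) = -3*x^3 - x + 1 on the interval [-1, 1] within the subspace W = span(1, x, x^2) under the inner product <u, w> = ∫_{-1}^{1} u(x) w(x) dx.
g(x) = 1 - 14*x/5

The best approximation g ∈ W is the orthogonal projection of f onto W. Writing g = a_0 + a_1 x + a_2 x^2, the coefficients solve the normal equations G · a = b where
  G_{ij} = <φ_i, φ_j> and b_i = <f, φ_i>, with φ_0 = 1, φ_1 = x, φ_2 = x^2.
G =
  [2, 0, 2/3]
  [0, 2/3, 0]
  [2/3, 0, 2/5],
b = (2, -28/15, 2/3).
Solving gives a_0 = 1, a_1 = -14/5, a_2 = 0, so
  g(x) = 1 - 14*x/5.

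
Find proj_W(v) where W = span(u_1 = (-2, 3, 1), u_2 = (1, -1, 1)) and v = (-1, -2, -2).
proj_W(v) = (3/13, -14/13, -30/13)

Set up U = [u_1 | ... | u_2] ∈ R^(3×2). The projector onto W = col(U) is P = U (U^T U)^(-1) U^T.
Compute U^T U =
  [14, -4]
  [-4, 3],
and U^T v = (-6, -1).
Solve U^T U · c = U^T v for the coefficients: c = (-11/13, -19/13). The projection is proj_W(v) = U c.
Check: (v - proj_W(v)) · u_1 = 0  (should be 0).
Check: (v - proj_W(v)) · u_2 = 0  (should be 0).
Result: proj_W(v) = (3/13, -14/13, -30/13).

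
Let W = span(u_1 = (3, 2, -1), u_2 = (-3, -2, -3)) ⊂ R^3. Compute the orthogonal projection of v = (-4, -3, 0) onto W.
proj_W(v) = (-54/13, -36/13, 0)

Set up U = [u_1 | ... | u_2] ∈ R^(3×2). The projector onto W = col(U) is P = U (U^T U)^(-1) U^T.
Compute U^T U =
  [14, -10]
  [-10, 22],
and U^T v = (-18, 18).
Solve U^T U · c = U^T v for the coefficients: c = (-27/26, 9/26). The projection is proj_W(v) = U c.
Check: (v - proj_W(v)) · u_1 = 0  (should be 0).
Check: (v - proj_W(v)) · u_2 = 0  (should be 0).
Result: proj_W(v) = (-54/13, -36/13, 0).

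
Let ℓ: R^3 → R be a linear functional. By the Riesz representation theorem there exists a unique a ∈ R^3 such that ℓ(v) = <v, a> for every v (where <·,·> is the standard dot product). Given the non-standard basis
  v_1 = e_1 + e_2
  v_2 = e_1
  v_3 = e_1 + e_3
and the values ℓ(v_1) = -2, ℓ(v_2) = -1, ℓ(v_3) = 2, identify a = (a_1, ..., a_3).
a = (-1, -1, 3)

Write a = (a_1, ..., a_3) in the standard basis. For each basis vector v_i, ℓ(v_i) = <v_i, a> is a linear equation in the a_j's. Collect the n equations into a matrix system V a = ℓ, where row i of V is v_i (expressed in the standard basis). Since V is invertible (lower-triangular with 1s on the diagonal, up to permutation), solve by back-substitution:
  V =
[[1, 1, 0],
 [1, 0, 0],
 [1, 0, 1]]
  V a = (-2, -1, 2)
Solving gives a = (-1, -1, 3).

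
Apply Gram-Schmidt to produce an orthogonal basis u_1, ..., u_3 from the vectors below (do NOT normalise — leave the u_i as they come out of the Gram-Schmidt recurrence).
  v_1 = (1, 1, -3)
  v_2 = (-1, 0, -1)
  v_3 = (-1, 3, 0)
Orthogonal basis:
  u_1 = (1, 1, -3)
  u_2 = (-13/11, -2/11, -5/11)
  u_3 = (-13/18, 26/9, 13/18)

Apply the Gram-Schmidt recurrence
  u_1 = v_1
  u_i = v_i − Σ_{j<i} ((v_i · u_j) / (u_j · u_j)) · u_j.

Step by step this gives:
  u_1 = (1, 1, -3)
  u_2 = (-13/11, -2/11, -5/11)
  u_3 = (-13/18, 26/9, 13/18)

Orthogonality check:
  u_2 · u_1 = 0 (should be 0)
  u_3 · u_1 = 0 (should be 0)
  u_3 · u_2 = 0 (should be 0)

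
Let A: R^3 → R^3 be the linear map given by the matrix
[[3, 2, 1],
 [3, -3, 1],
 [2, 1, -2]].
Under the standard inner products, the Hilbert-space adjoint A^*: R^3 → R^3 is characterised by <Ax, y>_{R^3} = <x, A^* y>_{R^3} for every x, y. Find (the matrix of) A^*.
A^* = A^T =
[[3, 3, 2],
 [2, -3, 1],
 [1, 1, -2]]

For real matrices with standard dot products, the defining identity <Ax, y> = <x, A^* y> gives (Ax)^T y = x^T (A^*) y, i.e. x^T A^T y = x^T (A^*) y. Since this holds for all x, y, we must have A^* = A^T. Therefore
A^* =
[[3, 3, 2],
 [2, -3, 1],
 [1, 1, -2]].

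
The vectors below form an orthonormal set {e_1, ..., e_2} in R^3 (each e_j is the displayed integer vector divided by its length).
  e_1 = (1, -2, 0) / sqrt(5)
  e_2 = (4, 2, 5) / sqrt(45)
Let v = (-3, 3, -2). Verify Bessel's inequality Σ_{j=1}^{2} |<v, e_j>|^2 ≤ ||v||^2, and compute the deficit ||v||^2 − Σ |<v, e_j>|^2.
Σ |<v, e_j>|^2 = 197/9; ||v||^2 = 22; deficit = 1/9

Write each e_j = u_j / sqrt(<u_j, u_j>) where u_j is the displayed integer vector. Then <v, e_j> = <v, u_j> / sqrt(<u_j, u_j>), so |<v, e_j>|^2 = <v, u_j>^2 / <u_j, u_j>.
Coefficients: <v, e_1> = -9/sqrt(5), <v, e_2> = -16/sqrt(45).
Square and sum: Σ |<v, e_j>|^2 = 197/9.
Compute ||v||^2 = v·v = 22.
Deficit = 22 − 197/9 = 1/9 ≥ 0, confirming Bessel's inequality. (The deficit equals ||v − Σ <v,e_j> e_j||^2, the squared distance from v to span{e_j}.)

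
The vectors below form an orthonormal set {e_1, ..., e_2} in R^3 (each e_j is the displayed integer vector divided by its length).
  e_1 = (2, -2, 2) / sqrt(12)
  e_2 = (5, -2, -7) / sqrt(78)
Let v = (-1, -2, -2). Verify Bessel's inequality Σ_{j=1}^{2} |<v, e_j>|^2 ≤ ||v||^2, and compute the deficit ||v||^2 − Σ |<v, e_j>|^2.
Σ |<v, e_j>|^2 = 5/2; ||v||^2 = 9; deficit = 13/2

Write each e_j = u_j / sqrt(<u_j, u_j>) where u_j is the displayed integer vector. Then <v, e_j> = <v, u_j> / sqrt(<u_j, u_j>), so |<v, e_j>|^2 = <v, u_j>^2 / <u_j, u_j>.
Coefficients: <v, e_1> = -2/sqrt(12), <v, e_2> = 13/sqrt(78).
Square and sum: Σ |<v, e_j>|^2 = 5/2.
Compute ||v||^2 = v·v = 9.
Deficit = 9 − 5/2 = 13/2 ≥ 0, confirming Bessel's inequality. (The deficit equals ||v − Σ <v,e_j> e_j||^2, the squared distance from v to span{e_j}.)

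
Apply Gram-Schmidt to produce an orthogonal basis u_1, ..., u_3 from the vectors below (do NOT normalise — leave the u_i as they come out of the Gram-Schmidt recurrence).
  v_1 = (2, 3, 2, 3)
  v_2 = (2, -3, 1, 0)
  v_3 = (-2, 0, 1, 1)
Orthogonal basis:
  u_1 = (2, 3, 2, 3)
  u_2 = (29/13, -69/26, 16/13, 9/26)
  u_3 = (-114/71, -48/71, 84/71, 68/71)

Apply the Gram-Schmidt recurrence
  u_1 = v_1
  u_i = v_i − Σ_{j<i} ((v_i · u_j) / (u_j · u_j)) · u_j.

Step by step this gives:
  u_1 = (2, 3, 2, 3)
  u_2 = (29/13, -69/26, 16/13, 9/26)
  u_3 = (-114/71, -48/71, 84/71, 68/71)

Orthogonality check:
  u_2 · u_1 = 0 (should be 0)
  u_3 · u_1 = 0 (should be 0)
  u_3 · u_2 = 0 (should be 0)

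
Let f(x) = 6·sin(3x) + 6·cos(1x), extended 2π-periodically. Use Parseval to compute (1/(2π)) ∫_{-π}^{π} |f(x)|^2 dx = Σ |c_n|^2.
Σ |c_n|^2 = 36

Expand |f|^2 and use orthogonality of {sin(nx), cos(mx)} on [-π, π]:
  ∫_{-π}^{π} sin(nx)^2 dx = π, ∫ cos(mx)^2 dx = π, and cross terms integrate to 0.
So ∫_{-π}^{π} f(x)^2 dx = 6^2 · π + 6^2 · π = (36 + 36)π.
Divide by 2π: (36 + 36)/2 = 36.
By Parseval, this equals Σ |c_n|^2.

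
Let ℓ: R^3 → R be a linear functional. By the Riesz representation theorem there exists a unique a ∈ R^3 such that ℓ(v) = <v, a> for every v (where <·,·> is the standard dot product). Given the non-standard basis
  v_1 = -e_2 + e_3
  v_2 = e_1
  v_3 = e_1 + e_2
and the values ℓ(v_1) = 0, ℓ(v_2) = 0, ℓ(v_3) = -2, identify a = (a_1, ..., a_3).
a = (0, -2, -2)

Write a = (a_1, ..., a_3) in the standard basis. For each basis vector v_i, ℓ(v_i) = <v_i, a> is a linear equation in the a_j's. Collect the n equations into a matrix system V a = ℓ, where row i of V is v_i (expressed in the standard basis). Since V is invertible (lower-triangular with 1s on the diagonal, up to permutation), solve by back-substitution:
  V =
[[0, -1, 1],
 [1, 0, 0],
 [1, 1, 0]]
  V a = (0, 0, -2)
Solving gives a = (0, -2, -2).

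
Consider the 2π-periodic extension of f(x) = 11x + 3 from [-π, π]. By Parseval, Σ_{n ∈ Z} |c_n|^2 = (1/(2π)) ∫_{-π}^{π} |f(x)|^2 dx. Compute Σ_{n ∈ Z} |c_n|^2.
Σ |c_n|^2 = 121π^2/3 + 9

Expand and integrate term by term over [-π, π]:
  ∫ (11x)^2 dx = 121·(2π^3/3); ∫ 2·11·(3)·x dx = 0 (odd integrand); ∫ 3^2 dx = 9·2π.
So (1/(2π)) ∫_{-π}^{π} (11x + 3)^2 dx = 121π^2/3 + 9 = 121π^2/3 + 9.
Parseval ⇒ Σ |c_n|^2 = 121π^2/3 + 9.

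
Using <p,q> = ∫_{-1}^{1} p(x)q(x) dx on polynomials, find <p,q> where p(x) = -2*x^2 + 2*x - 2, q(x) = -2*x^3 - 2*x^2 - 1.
<p,q> = 8

Expand the product: p(x)·q(x) = 4*x^5 + 6*x^2 - 2*x + 2.
∫_{-1}^{1} of each monomial x^k gives [2/(k+1) if k even, 0 if k odd]. Integrating term-by-term (or equivalently evaluating the antiderivative F(x) = 2*x^6/3 + 2*x^3 - x^2 + 2*x at the endpoints):
  F(1) − F(−1) = 11/3 − (-13/3) = 8.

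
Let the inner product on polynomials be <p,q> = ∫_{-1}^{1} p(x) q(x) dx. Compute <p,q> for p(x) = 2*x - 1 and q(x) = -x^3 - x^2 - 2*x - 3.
<p,q> = 16/5

Expand the product: p(x)·q(x) = -2*x^4 - x^3 - 3*x^2 - 4*x + 3.
∫_{-1}^{1} of each monomial x^k gives [2/(k+1) if k even, 0 if k odd]. Integrating term-by-term (or equivalently evaluating the antiderivative F(x) = -2*x^5/5 - x^4/4 - x^3 - 2*x^2 + 3*x at the endpoints):
  F(1) − F(−1) = -13/20 − (-77/20) = 16/5.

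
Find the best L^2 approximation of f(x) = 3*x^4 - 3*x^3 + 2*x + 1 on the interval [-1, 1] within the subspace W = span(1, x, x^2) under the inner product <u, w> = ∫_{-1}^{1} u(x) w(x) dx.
g(x) = 18*x^2/7 + x/5 + 26/35

The best approximation g ∈ W is the orthogonal projection of f onto W. Writing g = a_0 + a_1 x + a_2 x^2, the coefficients solve the normal equations G · a = b where
  G_{ij} = <φ_i, φ_j> and b_i = <f, φ_i>, with φ_0 = 1, φ_1 = x, φ_2 = x^2.
G =
  [2, 0, 2/3]
  [0, 2/3, 0]
  [2/3, 0, 2/5],
b = (16/5, 2/15, 32/21).
Solving gives a_0 = 26/35, a_1 = 1/5, a_2 = 18/7, so
  g(x) = 18*x^2/7 + x/5 + 26/35.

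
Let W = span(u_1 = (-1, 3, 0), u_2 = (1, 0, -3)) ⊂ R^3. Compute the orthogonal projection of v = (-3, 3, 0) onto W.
proj_W(v) = (-15/11, 39/11, 6/11)

Set up U = [u_1 | ... | u_2] ∈ R^(3×2). The projector onto W = col(U) is P = U (U^T U)^(-1) U^T.
Compute U^T U =
  [10, -1]
  [-1, 10],
and U^T v = (12, -3).
Solve U^T U · c = U^T v for the coefficients: c = (13/11, -2/11). The projection is proj_W(v) = U c.
Check: (v - proj_W(v)) · u_1 = 0  (should be 0).
Check: (v - proj_W(v)) · u_2 = 0  (should be 0).
Result: proj_W(v) = (-15/11, 39/11, 6/11).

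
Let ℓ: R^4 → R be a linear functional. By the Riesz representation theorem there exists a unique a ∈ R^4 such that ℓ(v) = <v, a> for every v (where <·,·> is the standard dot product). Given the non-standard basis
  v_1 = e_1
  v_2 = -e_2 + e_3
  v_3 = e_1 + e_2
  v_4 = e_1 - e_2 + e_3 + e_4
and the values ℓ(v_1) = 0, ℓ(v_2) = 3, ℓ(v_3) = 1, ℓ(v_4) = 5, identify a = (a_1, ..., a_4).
a = (0, 1, 4, 2)

Write a = (a_1, ..., a_4) in the standard basis. For each basis vector v_i, ℓ(v_i) = <v_i, a> is a linear equation in the a_j's. Collect the n equations into a matrix system V a = ℓ, where row i of V is v_i (expressed in the standard basis). Since V is invertible (lower-triangular with 1s on the diagonal, up to permutation), solve by back-substitution:
  V =
[[1, 0, 0, 0],
 [0, -1, 1, 0],
 [1, 1, 0, 0],
 [1, -1, 1, 1]]
  V a = (0, 3, 1, 5)
Solving gives a = (0, 1, 4, 2).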